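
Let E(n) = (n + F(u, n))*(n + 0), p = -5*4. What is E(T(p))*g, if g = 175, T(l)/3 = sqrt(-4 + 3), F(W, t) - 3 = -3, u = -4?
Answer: -1575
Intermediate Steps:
p = -20
F(W, t) = 0 (F(W, t) = 3 - 3 = 0)
T(l) = 3*I (T(l) = 3*sqrt(-4 + 3) = 3*sqrt(-1) = 3*I)
E(n) = n**2 (E(n) = (n + 0)*(n + 0) = n*n = n**2)
E(T(p))*g = (3*I)**2*175 = -9*175 = -1575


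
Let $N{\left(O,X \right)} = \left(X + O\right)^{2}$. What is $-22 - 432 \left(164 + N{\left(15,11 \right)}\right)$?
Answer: $-362902$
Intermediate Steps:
$N{\left(O,X \right)} = \left(O + X\right)^{2}$
$-22 - 432 \left(164 + N{\left(15,11 \right)}\right) = -22 - 432 \left(164 + \left(15 + 11\right)^{2}\right) = -22 - 432 \left(164 + 26^{2}\right) = -22 - 432 \left(164 + 676\right) = -22 - 362880 = -362902$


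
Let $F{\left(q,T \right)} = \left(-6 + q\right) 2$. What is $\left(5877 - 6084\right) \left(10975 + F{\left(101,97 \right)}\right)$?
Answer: $-2311155$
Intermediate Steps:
$F{\left(q,T \right)} = -12 + 2 q$
$\left(5877 - 6084\right) \left(10975 + F{\left(101,97 \right)}\right) = \left(5877 - 6084\right) \left(10975 + \left(-12 + 2 \cdot 101\right)\right) = - 207 \left(10975 + \left(-12 + 202\right)\right) = - 207 \left(10975 + 190\right) = \left(-207\right) 11165 = -2311155$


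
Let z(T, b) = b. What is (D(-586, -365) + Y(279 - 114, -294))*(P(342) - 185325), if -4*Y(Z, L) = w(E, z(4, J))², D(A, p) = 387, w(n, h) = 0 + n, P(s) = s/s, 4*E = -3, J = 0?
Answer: -1147109229/16 ≈ -7.1694e+7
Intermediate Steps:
E = -¾ (E = (¼)*(-3) = -¾ ≈ -0.75000)
P(s) = 1
w(n, h) = n
Y(Z, L) = -9/64 (Y(Z, L) = -(-¾)²/4 = -¼*9/16 = -9/64)
(D(-586, -365) + Y(279 - 114, -294))*(P(342) - 185325) = (387 - 9/64)*(1 - 185325) = (24759/64)*(-185324) = -1147109229/16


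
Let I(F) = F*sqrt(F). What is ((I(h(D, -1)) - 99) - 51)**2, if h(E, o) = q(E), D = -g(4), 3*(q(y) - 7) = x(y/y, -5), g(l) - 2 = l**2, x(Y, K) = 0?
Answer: 22843 - 2100*sqrt(7) ≈ 17287.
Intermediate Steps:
g(l) = 2 + l**2
q(y) = 7 (q(y) = 7 + (1/3)*0 = 7 + 0 = 7)
D = -18 (D = -(2 + 4**2) = -(2 + 16) = -1*18 = -18)
h(E, o) = 7
I(F) = F**(3/2)
((I(h(D, -1)) - 99) - 51)**2 = ((7**(3/2) - 99) - 51)**2 = ((7*sqrt(7) - 99) - 51)**2 = ((-99 + 7*sqrt(7)) - 51)**2 = (-150 + 7*sqrt(7))**2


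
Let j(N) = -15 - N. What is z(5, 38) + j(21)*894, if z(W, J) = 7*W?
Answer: -32149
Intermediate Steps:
z(5, 38) + j(21)*894 = 7*5 + (-15 - 1*21)*894 = 35 + (-15 - 21)*894 = 35 - 36*894 = 35 - 32184 = -32149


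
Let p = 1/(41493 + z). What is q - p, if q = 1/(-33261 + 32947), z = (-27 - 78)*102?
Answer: -31097/9665862 ≈ -0.0032172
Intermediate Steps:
z = -10710 (z = -105*102 = -10710)
p = 1/30783 (p = 1/(41493 - 10710) = 1/30783 ≈ 3.2485e-5)
q = -1/314 (q = 1/(-314) = -1/314 ≈ -0.0031847)
q - p = -1/314 - 1*1/30783 = -1/314 - 1/30783 = -31097/9665862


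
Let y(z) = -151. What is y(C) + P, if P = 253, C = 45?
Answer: 102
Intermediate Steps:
y(C) + P = -151 + 253 = 102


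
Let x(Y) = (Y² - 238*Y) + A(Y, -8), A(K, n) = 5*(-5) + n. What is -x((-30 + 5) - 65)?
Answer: -29487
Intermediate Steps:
A(K, n) = -25 + n
x(Y) = -33 + Y² - 238*Y (x(Y) = (Y² - 238*Y) + (-25 - 8) = (Y² - 238*Y) - 33 = -33 + Y² - 238*Y)
-x((-30 + 5) - 65) = -(-33 + ((-30 + 5) - 65)² - 238*((-30 + 5) - 65)) = -(-33 + (-25 - 65)² - 238*(-25 - 65)) = -(-33 + (-90)² - 238*(-90)) = -(-33 + 8100 + 21420) = -1*29487 = -29487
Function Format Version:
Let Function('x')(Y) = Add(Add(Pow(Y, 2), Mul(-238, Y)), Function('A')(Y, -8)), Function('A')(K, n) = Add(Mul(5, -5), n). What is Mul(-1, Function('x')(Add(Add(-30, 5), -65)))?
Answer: -29487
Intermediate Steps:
Function('A')(K, n) = Add(-25, n)
Function('x')(Y) = Add(-33, Pow(Y, 2), Mul(-238, Y)) (Function('x')(Y) = Add(Add(Pow(Y, 2), Mul(-238, Y)), Add(-25, -8)) = Add(Add(Pow(Y, 2), Mul(-238, Y)), -33) = Add(-33, Pow(Y, 2), Mul(-238, Y)))
Mul(-1, Function('x')(Add(Add(-30, 5), -65))) = Mul(-1, Add(-33, Pow(Add(Add(-30, 5), -65), 2), Mul(-238, Add(Add(-30, 5), -65)))) = Mul(-1, Add(-33, Pow(Add(-25, -65), 2), Mul(-238, Add(-25, -65)))) = Mul(-1, Add(-33, Pow(-90, 2), Mul(-238, -90))) = Mul(-1, Add(-33, 8100, 21420)) = Mul(-1, 29487) = -29487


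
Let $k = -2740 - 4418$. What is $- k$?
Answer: $7158$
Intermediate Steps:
$k = -7158$
$- k = \left(-1\right) \left(-7158\right) = 7158$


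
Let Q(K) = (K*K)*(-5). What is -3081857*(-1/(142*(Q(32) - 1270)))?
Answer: -3081857/907380 ≈ -3.3964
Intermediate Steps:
Q(K) = -5*K**2 (Q(K) = K**2*(-5) = -5*K**2)
-3081857*(-1/(142*(Q(32) - 1270))) = -3081857*(-1/(142*(-5*32**2 - 1270))) = -3081857*(-1/(142*(-5*1024 - 1270))) = -3081857*(-1/(142*(-5120 - 1270))) = -3081857/((-6390*(-142))) = -3081857/907380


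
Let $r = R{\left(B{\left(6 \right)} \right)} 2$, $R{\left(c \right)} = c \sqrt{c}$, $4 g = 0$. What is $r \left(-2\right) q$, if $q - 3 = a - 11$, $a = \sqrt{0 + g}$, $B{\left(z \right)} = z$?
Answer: $192 \sqrt{6} \approx 470.3$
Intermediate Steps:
$g = 0$ ($g = \frac{1}{4} \cdot 0 = 0$)
$a = 0$ ($a = \sqrt{0 + 0} = \sqrt{0} = 0$)
$R{\left(c \right)} = c^{\frac{3}{2}}$
$r = 12 \sqrt{6}$ ($r = 6^{\frac{3}{2}} \cdot 2 = 6 \sqrt{6} \cdot 2 = 12 \sqrt{6} \approx 29.394$)
$q = -8$ ($q = 3 + \left(0 - 11\right) = 3 - 11 = -8$)
$r \left(-2\right) q = 12 \sqrt{6} \left(-2\right) \left(-8\right) = - 24 \sqrt{6} \left(-8\right) = 192 \sqrt{6}$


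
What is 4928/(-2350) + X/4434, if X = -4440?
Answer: -2690396/868325 ≈ -3.0984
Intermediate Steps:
4928/(-2350) + X/4434 = 4928/(-2350) - 4440/4434 = 4928*(-1/2350) - 4440*1/4434 = -2464/1175 - 740/739 = -2690396/868325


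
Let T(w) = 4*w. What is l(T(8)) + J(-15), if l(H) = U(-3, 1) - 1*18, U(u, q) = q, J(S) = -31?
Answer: -48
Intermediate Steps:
l(H) = -17 (l(H) = 1 - 1*18 = 1 - 18 = -17)
l(T(8)) + J(-15) = -17 - 31 = -48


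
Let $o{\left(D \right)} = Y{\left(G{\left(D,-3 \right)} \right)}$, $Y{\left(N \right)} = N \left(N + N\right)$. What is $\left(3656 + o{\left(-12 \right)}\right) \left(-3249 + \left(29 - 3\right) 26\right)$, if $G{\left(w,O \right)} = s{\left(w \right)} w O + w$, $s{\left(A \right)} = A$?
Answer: $-1023868744$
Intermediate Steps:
$G{\left(w,O \right)} = w + O w^{2}$ ($G{\left(w,O \right)} = w w O + w = w^{2} O + w = O w^{2} + w = w + O w^{2}$)
$Y{\left(N \right)} = 2 N^{2}$ ($Y{\left(N \right)} = N 2 N = 2 N^{2}$)
$o{\left(D \right)} = 2 D^{2} \left(1 - 3 D\right)^{2}$ ($o{\left(D \right)} = 2 \left(D \left(1 - 3 D\right)\right)^{2} = 2 D^{2} \left(1 - 3 D\right)^{2}$)
$\left(3656 + o{\left(-12 \right)}\right) \left(-3249 + \left(29 - 3\right) 26\right) = \left(3656 + 2 \left(-12\right)^{2} \left(-1 + 3 \left(-12\right)\right)^{2}\right) \left(-3249 + \left(29 - 3\right) 26\right) = \left(3656 + 2 \cdot 144 \left(-1 - 36\right)^{2}\right) \left(-3249 + 26 \cdot 26\right) = \left(3656 + 2 \cdot 144 \left(-37\right)^{2}\right) \left(-3249 + 676\right) = \left(3656 + 2 \cdot 144 \cdot 1369\right) \left(-2573\right) = \left(3656 + 394272\right) \left(-2573\right) = 397928 \left(-2573\right) = -1023868744$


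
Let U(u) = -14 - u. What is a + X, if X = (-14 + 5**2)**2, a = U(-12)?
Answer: 119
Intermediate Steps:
a = -2 (a = -14 - 1*(-12) = -14 + 12 = -2)
X = 121 (X = (-14 + 25)**2 = 11**2 = 121)
a + X = -2 + 121 = 119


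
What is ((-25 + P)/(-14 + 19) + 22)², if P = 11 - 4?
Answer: 8464/25 ≈ 338.56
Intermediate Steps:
P = 7
((-25 + P)/(-14 + 19) + 22)² = ((-25 + 7)/(-14 + 19) + 22)² = (-18/5 + 22)² = (92/5)² = 8464/25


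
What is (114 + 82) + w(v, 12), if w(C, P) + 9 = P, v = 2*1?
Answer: 199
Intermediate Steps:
v = 2
w(C, P) = -9 + P
(114 + 82) + w(v, 12) = (114 + 82) + (-9 + 12) = 196 + 3 = 199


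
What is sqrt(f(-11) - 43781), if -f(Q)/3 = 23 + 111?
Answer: I*sqrt(44183) ≈ 210.2*I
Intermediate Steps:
f(Q) = -402 (f(Q) = -3*(23 + 111) = -3*134 = -402)
sqrt(f(-11) - 43781) = sqrt(-402 - 43781) = sqrt(-44183) = I*sqrt(44183)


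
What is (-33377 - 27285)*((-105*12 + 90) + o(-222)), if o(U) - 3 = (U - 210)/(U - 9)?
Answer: 777470190/11 ≈ 7.0679e+7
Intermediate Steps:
o(U) = 3 + (-210 + U)/(-9 + U) (o(U) = 3 + (U - 210)/(U - 9) = 3 + (-210 + U)/(-9 + U))
(-33377 - 27285)*((-105*12 + 90) + o(-222)) = (-33377 - 27285)*((-105*12 + 90) + (-237 + 4*(-222))/(-9 - 222)) = -60662*((-1260 + 90) + (-237 - 888)/(-231)) = -60662*(-1170 - 1/231*(-1125)) = -60662*(-1170 + 375/77) = -60662*(-89715/77) = 777470190/11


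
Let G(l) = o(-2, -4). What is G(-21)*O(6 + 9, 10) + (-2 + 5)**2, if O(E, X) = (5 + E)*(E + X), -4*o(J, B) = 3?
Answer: -366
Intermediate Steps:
o(J, B) = -3/4 (o(J, B) = -1/4*3 = -3/4)
G(l) = -3/4
G(-21)*O(6 + 9, 10) + (-2 + 5)**2 = -3*((6 + 9)**2 + 5*(6 + 9) + 5*10 + (6 + 9)*10)/4 + (-2 + 5)**2 = -3*(15**2 + 5*15 + 50 + 15*10)/4 + 3**2 = -3*(225 + 75 + 50 + 150)/4 + 9 = -3/4*500 + 9 = -375 + 9 = -366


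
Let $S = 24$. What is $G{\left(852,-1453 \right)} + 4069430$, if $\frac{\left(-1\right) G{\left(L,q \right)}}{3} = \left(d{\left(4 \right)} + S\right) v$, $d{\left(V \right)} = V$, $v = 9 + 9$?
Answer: $4067918$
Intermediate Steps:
$v = 18$
$G{\left(L,q \right)} = -1512$ ($G{\left(L,q \right)} = - 3 \left(4 + 24\right) 18 = - 3 \cdot 28 \cdot 18 = \left(-3\right) 504 = -1512$)
$G{\left(852,-1453 \right)} + 4069430 = -1512 + 4069430 = 4067918$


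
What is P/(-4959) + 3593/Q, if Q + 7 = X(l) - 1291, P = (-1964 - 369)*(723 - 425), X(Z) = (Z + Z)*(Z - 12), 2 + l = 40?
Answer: 163062113/1120734 ≈ 145.50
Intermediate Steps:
l = 38 (l = -2 + 40 = 38)
X(Z) = 2*Z*(-12 + Z) (X(Z) = (2*Z)*(-12 + Z) = 2*Z*(-12 + Z))
P = -695234 (P = -2333*298 = -695234)
Q = 678 (Q = -7 + (2*38*(-12 + 38) - 1291) = -7 + (2*38*26 - 1291) = -7 + (1976 - 1291) = -7 + 685 = 678)
P/(-4959) + 3593/Q = -695234/(-4959) + 3593/678 = -695234*(-1/4959) + 3593*(1/678) = 695234/4959 + 3593/678 = 163062113/1120734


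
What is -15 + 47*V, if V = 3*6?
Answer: 831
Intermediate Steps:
V = 18
-15 + 47*V = -15 + 47*18 = -15 + 846 = 831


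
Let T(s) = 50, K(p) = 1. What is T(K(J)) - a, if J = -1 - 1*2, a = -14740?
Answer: 14790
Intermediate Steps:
J = -3 (J = -1 - 2 = -3)
T(K(J)) - a = 50 - 1*(-14740) = 50 + 14740 = 14790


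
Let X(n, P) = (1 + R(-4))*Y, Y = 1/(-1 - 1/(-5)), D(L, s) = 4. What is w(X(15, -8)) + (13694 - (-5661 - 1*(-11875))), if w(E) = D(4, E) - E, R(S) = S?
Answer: 29921/4 ≈ 7480.3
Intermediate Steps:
Y = -5/4 (Y = 1/(-1 - 1*(-⅕)) = 1/(-1 + ⅕) = 1/(-⅘) = -5/4 ≈ -1.2500)
X(n, P) = 15/4 (X(n, P) = (1 - 4)*(-5/4) = -3*(-5/4) = 15/4)
w(E) = 4 - E
w(X(15, -8)) + (13694 - (-5661 - 1*(-11875))) = (4 - 1*15/4) + (13694 - (-5661 - 1*(-11875))) = (4 - 15/4) + (13694 - (-5661 + 11875)) = ¼ + (13694 - 1*6214) = ¼ + (13694 - 6214) = ¼ + 7480 = 29921/4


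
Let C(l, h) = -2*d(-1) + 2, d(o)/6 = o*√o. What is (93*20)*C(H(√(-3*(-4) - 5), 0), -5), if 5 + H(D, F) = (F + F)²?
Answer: 3720 + 22320*I ≈ 3720.0 + 22320.0*I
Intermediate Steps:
d(o) = 6*o^(3/2) (d(o) = 6*(o*√o) = 6*o^(3/2))
H(D, F) = -5 + 4*F² (H(D, F) = -5 + (F + F)² = -5 + (2*F)² = -5 + 4*F²)
C(l, h) = 2 + 12*I (C(l, h) = -12*(-1)^(3/2) + 2 = -12*(-I) + 2 = -(-12)*I + 2 = 12*I + 2 = 2 + 12*I)
(93*20)*C(H(√(-3*(-4) - 5), 0), -5) = (93*20)*(2 + 12*I) = 1860*(2 + 12*I) = 3720 + 22320*I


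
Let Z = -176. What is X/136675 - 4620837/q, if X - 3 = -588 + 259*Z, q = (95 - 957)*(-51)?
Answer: -211194192851/2002835450 ≈ -105.45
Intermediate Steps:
q = 43962 (q = -862*(-51) = 43962)
X = -46169 (X = 3 + (-588 + 259*(-176)) = 3 + (-588 - 45584) = 3 - 46172 = -46169)
X/136675 - 4620837/q = -46169/136675 - 4620837/43962 = -46169*1/136675 - 4620837*1/43962 = -46169/136675 - 1540279/14654 = -211194192851/2002835450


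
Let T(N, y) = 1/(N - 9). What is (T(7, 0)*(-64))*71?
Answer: 2272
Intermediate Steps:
T(N, y) = 1/(-9 + N)
(T(7, 0)*(-64))*71 = (-64/(-9 + 7))*71 = (-64/(-2))*71 = -½*(-64)*71 = 32*71 = 2272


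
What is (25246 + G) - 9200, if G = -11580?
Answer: 4466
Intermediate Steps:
(25246 + G) - 9200 = (25246 - 11580) - 9200 = 13666 - 9200 = 4466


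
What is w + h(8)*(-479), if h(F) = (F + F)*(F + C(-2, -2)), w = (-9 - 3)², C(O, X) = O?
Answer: -45840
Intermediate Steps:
w = 144 (w = (-12)² = 144)
h(F) = 2*F*(-2 + F) (h(F) = (F + F)*(F - 2) = (2*F)*(-2 + F) = 2*F*(-2 + F))
w + h(8)*(-479) = 144 + (2*8*(-2 + 8))*(-479) = 144 + (2*8*6)*(-479) = 144 + 96*(-479) = 144 - 45984 = -45840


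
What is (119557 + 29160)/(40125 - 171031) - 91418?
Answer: -11967313425/130906 ≈ -91419.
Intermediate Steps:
(119557 + 29160)/(40125 - 171031) - 91418 = 148717/(-130906) - 91418 = 148717*(-1/130906) - 91418 = -148717/130906 - 91418 = -11967313425/130906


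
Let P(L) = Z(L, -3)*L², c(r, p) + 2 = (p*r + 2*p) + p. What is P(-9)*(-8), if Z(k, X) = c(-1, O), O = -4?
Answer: 6480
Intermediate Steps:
c(r, p) = -2 + 3*p + p*r (c(r, p) = -2 + ((p*r + 2*p) + p) = -2 + ((2*p + p*r) + p) = -2 + (3*p + p*r) = -2 + 3*p + p*r)
Z(k, X) = -10 (Z(k, X) = -2 + 3*(-4) - 4*(-1) = -2 - 12 + 4 = -10)
P(L) = -10*L²
P(-9)*(-8) = -10*(-9)²*(-8) = -10*81*(-8) = -810*(-8) = 6480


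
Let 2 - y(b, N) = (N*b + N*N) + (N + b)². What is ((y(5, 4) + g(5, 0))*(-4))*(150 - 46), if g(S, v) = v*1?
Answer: 47840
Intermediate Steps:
y(b, N) = 2 - N² - (N + b)² - N*b (y(b, N) = 2 - ((N*b + N*N) + (N + b)²) = 2 - ((N*b + N²) + (N + b)²) = 2 - ((N² + N*b) + (N + b)²) = 2 - (N² + (N + b)² + N*b) = 2 + (-N² - (N + b)² - N*b) = 2 - N² - (N + b)² - N*b)
g(S, v) = v
((y(5, 4) + g(5, 0))*(-4))*(150 - 46) = (((2 - 1*4² - (4 + 5)² - 1*4*5) + 0)*(-4))*(150 - 46) = (((2 - 1*16 - 1*9² - 20) + 0)*(-4))*104 = (((2 - 16 - 1*81 - 20) + 0)*(-4))*104 = (((2 - 16 - 81 - 20) + 0)*(-4))*104 = ((-115 + 0)*(-4))*104 = -115*(-4)*104 = 460*104 = 47840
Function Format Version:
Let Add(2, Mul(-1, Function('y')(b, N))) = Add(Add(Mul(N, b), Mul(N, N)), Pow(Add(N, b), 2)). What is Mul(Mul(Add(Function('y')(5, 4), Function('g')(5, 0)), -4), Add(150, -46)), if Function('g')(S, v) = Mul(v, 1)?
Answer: 47840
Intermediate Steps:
Function('y')(b, N) = Add(2, Mul(-1, Pow(N, 2)), Mul(-1, Pow(Add(N, b), 2)), Mul(-1, N, b)) (Function('y')(b, N) = Add(2, Mul(-1, Add(Add(Mul(N, b), Mul(N, N)), Pow(Add(N, b), 2)))) = Add(2, Mul(-1, Add(Add(Mul(N, b), Pow(N, 2)), Pow(Add(N, b), 2)))) = Add(2, Mul(-1, Add(Add(Pow(N, 2), Mul(N, b)), Pow(Add(N, b), 2)))) = Add(2, Mul(-1, Add(Pow(N, 2), Pow(Add(N, b), 2), Mul(N, b)))) = Add(2, Add(Mul(-1, Pow(N, 2)), Mul(-1, Pow(Add(N, b), 2)), Mul(-1, N, b))) = Add(2, Mul(-1, Pow(N, 2)), Mul(-1, Pow(Add(N, b), 2)), Mul(-1, N, b)))
Function('g')(S, v) = v
Mul(Mul(Add(Function('y')(5, 4), Function('g')(5, 0)), -4), Add(150, -46)) = Mul(Mul(Add(Add(2, Mul(-1, Pow(4, 2)), Mul(-1, Pow(Add(4, 5), 2)), Mul(-1, 4, 5)), 0), -4), Add(150, -46)) = Mul(Mul(Add(Add(2, Mul(-1, 16), Mul(-1, Pow(9, 2)), -20), 0), -4), 104) = Mul(Mul(Add(Add(2, -16, Mul(-1, 81), -20), 0), -4), 104) = Mul(Mul(Add(Add(2, -16, -81, -20), 0), -4), 104) = Mul(Mul(Add(-115, 0), -4), 104) = Mul(Mul(-115, -4), 104) = Mul(460, 104) = 47840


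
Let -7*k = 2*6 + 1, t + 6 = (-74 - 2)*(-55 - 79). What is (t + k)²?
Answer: 5074140289/49 ≈ 1.0355e+8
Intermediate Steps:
t = 10178 (t = -6 + (-74 - 2)*(-55 - 79) = -6 - 76*(-134) = -6 + 10184 = 10178)
k = -13/7 (k = -(2*6 + 1)/7 = -(12 + 1)/7 = -⅐*13 = -13/7 ≈ -1.8571)
(t + k)² = (10178 - 13/7)² = (71233/7)² = 5074140289/49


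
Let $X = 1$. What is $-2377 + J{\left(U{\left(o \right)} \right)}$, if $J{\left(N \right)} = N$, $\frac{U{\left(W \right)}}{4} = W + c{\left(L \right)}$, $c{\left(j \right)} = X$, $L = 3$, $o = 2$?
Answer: $-2365$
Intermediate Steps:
$c{\left(j \right)} = 1$
$U{\left(W \right)} = 4 + 4 W$ ($U{\left(W \right)} = 4 \left(W + 1\right) = 4 \left(1 + W\right) = 4 + 4 W$)
$-2377 + J{\left(U{\left(o \right)} \right)} = -2377 + \left(4 + 4 \cdot 2\right) = -2377 + \left(4 + 8\right) = -2377 + 12 = -2365$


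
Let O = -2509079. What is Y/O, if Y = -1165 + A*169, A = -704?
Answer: 120141/2509079 ≈ 0.047882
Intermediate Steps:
Y = -120141 (Y = -1165 - 704*169 = -1165 - 118976 = -120141)
Y/O = -120141/(-2509079) = -120141*(-1/2509079) = 120141/2509079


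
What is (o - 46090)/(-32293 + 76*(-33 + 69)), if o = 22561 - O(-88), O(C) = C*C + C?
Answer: 2835/2687 ≈ 1.0551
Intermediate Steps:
O(C) = C + C² (O(C) = C² + C = C + C²)
o = 14905 (o = 22561 - (-88)*(1 - 88) = 22561 - (-88)*(-87) = 22561 - 1*7656 = 22561 - 7656 = 14905)
(o - 46090)/(-32293 + 76*(-33 + 69)) = (14905 - 46090)/(-32293 + 76*(-33 + 69)) = -31185/(-32293 + 76*36) = -31185/(-32293 + 2736) = -31185/(-29557) = -31185*(-1/29557) = 2835/2687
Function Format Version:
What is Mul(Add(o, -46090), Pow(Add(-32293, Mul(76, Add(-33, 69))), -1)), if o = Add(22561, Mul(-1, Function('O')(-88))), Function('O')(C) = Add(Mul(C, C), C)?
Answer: Rational(2835, 2687) ≈ 1.0551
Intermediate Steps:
Function('O')(C) = Add(C, Pow(C, 2)) (Function('O')(C) = Add(Pow(C, 2), C) = Add(C, Pow(C, 2)))
o = 14905 (o = Add(22561, Mul(-1, Mul(-88, Add(1, -88)))) = Add(22561, Mul(-1, Mul(-88, -87))) = Add(22561, Mul(-1, 7656)) = Add(22561, -7656) = 14905)
Mul(Add(o, -46090), Pow(Add(-32293, Mul(76, Add(-33, 69))), -1)) = Mul(Add(14905, -46090), Pow(Add(-32293, Mul(76, Add(-33, 69))), -1)) = Mul(-31185, Pow(Add(-32293, Mul(76, 36)), -1)) = Mul(-31185, Pow(Add(-32293, 2736), -1)) = Mul(-31185, Pow(-29557, -1)) = Mul(-31185, Rational(-1, 29557)) = Rational(2835, 2687)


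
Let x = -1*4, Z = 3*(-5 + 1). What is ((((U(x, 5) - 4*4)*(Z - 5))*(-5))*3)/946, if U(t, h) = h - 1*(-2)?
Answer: -2295/946 ≈ -2.4260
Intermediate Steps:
Z = -12 (Z = 3*(-4) = -12)
x = -4
U(t, h) = 2 + h (U(t, h) = h + 2 = 2 + h)
((((U(x, 5) - 4*4)*(Z - 5))*(-5))*3)/946 = (((((2 + 5) - 4*4)*(-12 - 5))*(-5))*3)/946 = ((((7 - 16)*(-17))*(-5))*3)*(1/946) = ((-9*(-17)*(-5))*3)*(1/946) = ((153*(-5))*3)*(1/946) = -765*3*(1/946) = -2295*1/946 = -2295/946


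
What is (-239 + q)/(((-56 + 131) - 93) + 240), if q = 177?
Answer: -31/111 ≈ -0.27928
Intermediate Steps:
(-239 + q)/(((-56 + 131) - 93) + 240) = (-239 + 177)/(((-56 + 131) - 93) + 240) = -62/((75 - 93) + 240) = -62/(-18 + 240) = -62/222 = -62*1/222 = -31/111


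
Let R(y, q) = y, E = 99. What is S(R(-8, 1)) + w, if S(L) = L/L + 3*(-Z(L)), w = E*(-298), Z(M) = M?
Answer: -29477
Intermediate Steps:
w = -29502 (w = 99*(-298) = -29502)
S(L) = 1 - 3*L (S(L) = L/L + 3*(-L) = 1 - 3*L)
S(R(-8, 1)) + w = (1 - 3*(-8)) - 29502 = (1 + 24) - 29502 = 25 - 29502 = -29477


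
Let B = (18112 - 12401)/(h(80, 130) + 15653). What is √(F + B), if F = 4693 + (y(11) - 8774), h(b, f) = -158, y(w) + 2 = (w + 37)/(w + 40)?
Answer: I*√283218128245770/263415 ≈ 63.888*I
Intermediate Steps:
y(w) = -2 + (37 + w)/(40 + w) (y(w) = -2 + (w + 37)/(w + 40) = -2 + (37 + w)/(40 + w))
B = 5711/15495 (B = (18112 - 12401)/(-158 + 15653) = 5711/15495 ≈ 0.36857)
F = -69395/17 (F = 4693 + ((-43 - 1*11)/(40 + 11) - 8774) = 4693 + ((-43 - 11)/51 - 8774) = 4693 + ((1/51)*(-54) - 8774) = 4693 + (-18/17 - 8774) = 4693 - 149176/17 = -69395/17 ≈ -4082.1)
√(F + B) = √(-69395/17 + 5711/15495) = √(-1075178438/263415) = I*√283218128245770/263415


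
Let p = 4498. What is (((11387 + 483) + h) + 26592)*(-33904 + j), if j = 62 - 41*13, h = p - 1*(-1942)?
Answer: -1543506250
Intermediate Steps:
h = 6440 (h = 4498 - 1*(-1942) = 4498 + 1942 = 6440)
j = -471 (j = 62 - 533 = -471)
(((11387 + 483) + h) + 26592)*(-33904 + j) = (((11387 + 483) + 6440) + 26592)*(-33904 - 471) = ((11870 + 6440) + 26592)*(-34375) = (18310 + 26592)*(-34375) = 44902*(-34375) = -1543506250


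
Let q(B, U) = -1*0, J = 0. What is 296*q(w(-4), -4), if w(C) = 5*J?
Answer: 0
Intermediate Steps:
w(C) = 0 (w(C) = 5*0 = 0)
q(B, U) = 0
296*q(w(-4), -4) = 296*0 = 0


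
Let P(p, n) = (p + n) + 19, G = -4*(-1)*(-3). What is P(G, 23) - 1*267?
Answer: -237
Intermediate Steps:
G = -12 (G = 4*(-3) = -12)
P(p, n) = 19 + n + p (P(p, n) = (n + p) + 19 = 19 + n + p)
P(G, 23) - 1*267 = (19 + 23 - 12) - 1*267 = 30 - 267 = -237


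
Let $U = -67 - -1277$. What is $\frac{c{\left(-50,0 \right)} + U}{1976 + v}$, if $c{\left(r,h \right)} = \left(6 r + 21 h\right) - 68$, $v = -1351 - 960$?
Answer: $- \frac{842}{335} \approx -2.5134$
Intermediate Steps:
$v = -2311$
$U = 1210$ ($U = -67 + 1277 = 1210$)
$c{\left(r,h \right)} = -68 + 6 r + 21 h$
$\frac{c{\left(-50,0 \right)} + U}{1976 + v} = \frac{\left(-68 + 6 \left(-50\right) + 21 \cdot 0\right) + 1210}{1976 - 2311} = \frac{\left(-68 - 300 + 0\right) + 1210}{-335} = \left(-368 + 1210\right) \left(- \frac{1}{335}\right) = 842 \left(- \frac{1}{335}\right) = - \frac{842}{335}$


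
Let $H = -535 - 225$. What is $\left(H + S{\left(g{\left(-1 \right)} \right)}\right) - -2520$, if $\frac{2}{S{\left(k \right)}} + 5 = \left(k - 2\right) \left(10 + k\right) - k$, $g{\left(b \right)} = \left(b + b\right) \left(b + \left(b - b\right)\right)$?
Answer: $\frac{12318}{7} \approx 1759.7$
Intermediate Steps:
$g{\left(b \right)} = 2 b^{2}$ ($g{\left(b \right)} = 2 b \left(b + 0\right) = 2 b b = 2 b^{2}$)
$S{\left(k \right)} = \frac{2}{-5 - k + \left(-2 + k\right) \left(10 + k\right)}$ ($S{\left(k \right)} = \frac{2}{-5 - \left(k - \left(k - 2\right) \left(10 + k\right)\right)} = \frac{2}{-5 - \left(k - \left(-2 + k\right) \left(10 + k\right)\right)} = \frac{2}{-5 - k + \left(-2 + k\right) \left(10 + k\right)}$)
$H = -760$ ($H = -535 - 225 = -760$)
$\left(H + S{\left(g{\left(-1 \right)} \right)}\right) - -2520 = \left(-760 + \frac{2}{-25 + \left(2 \left(-1\right)^{2}\right)^{2} + 7 \cdot 2 \left(-1\right)^{2}}\right) - -2520 = \left(-760 + \frac{2}{-25 + \left(2 \cdot 1\right)^{2} + 7 \cdot 2 \cdot 1}\right) + 2520 = \left(-760 + \frac{2}{-25 + 2^{2} + 7 \cdot 2}\right) + 2520 = \left(-760 + \frac{2}{-25 + 4 + 14}\right) + 2520 = \left(-760 + \frac{2}{-7}\right) + 2520 = \left(-760 + 2 \left(- \frac{1}{7}\right)\right) + 2520 = \left(-760 - \frac{2}{7}\right) + 2520 = - \frac{5322}{7} + 2520 = \frac{12318}{7}$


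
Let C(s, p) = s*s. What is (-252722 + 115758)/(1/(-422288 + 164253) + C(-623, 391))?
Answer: -17670752870/50075433257 ≈ -0.35288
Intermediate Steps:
C(s, p) = s²
(-252722 + 115758)/(1/(-422288 + 164253) + C(-623, 391)) = (-252722 + 115758)/(1/(-422288 + 164253) + (-623)²) = -136964/(1/(-258035) + 388129) = -136964/(-1/258035 + 388129) = -136964/100150866514/258035 = -136964*258035/100150866514 = -17670752870/50075433257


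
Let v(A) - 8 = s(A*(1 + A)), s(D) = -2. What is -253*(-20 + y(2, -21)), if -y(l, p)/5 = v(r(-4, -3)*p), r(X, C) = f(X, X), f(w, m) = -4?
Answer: 12650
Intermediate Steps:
r(X, C) = -4
v(A) = 6 (v(A) = 8 - 2 = 6)
y(l, p) = -30 (y(l, p) = -5*6 = -30)
-253*(-20 + y(2, -21)) = -253*(-20 - 30) = -253*(-50) = 12650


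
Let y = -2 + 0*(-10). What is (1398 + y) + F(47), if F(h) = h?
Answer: 1443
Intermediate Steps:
y = -2 (y = -2 + 0 = -2)
(1398 + y) + F(47) = (1398 - 2) + 47 = 1396 + 47 = 1443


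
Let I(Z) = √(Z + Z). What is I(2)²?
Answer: 4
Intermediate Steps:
I(Z) = √2*√Z (I(Z) = √(2*Z) = √2*√Z)
I(2)² = (√2*√2)² = 2² = 4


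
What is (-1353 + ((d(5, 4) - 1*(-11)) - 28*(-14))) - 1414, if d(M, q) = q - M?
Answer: -2365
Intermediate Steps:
(-1353 + ((d(5, 4) - 1*(-11)) - 28*(-14))) - 1414 = (-1353 + (((4 - 1*5) - 1*(-11)) - 28*(-14))) - 1414 = (-1353 + (((4 - 5) + 11) + 392)) - 1414 = (-1353 + ((-1 + 11) + 392)) - 1414 = (-1353 + (10 + 392)) - 1414 = (-1353 + 402) - 1414 = -951 - 1414 = -2365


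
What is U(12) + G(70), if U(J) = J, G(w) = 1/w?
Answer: 841/70 ≈ 12.014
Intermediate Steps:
U(12) + G(70) = 12 + 1/70 = 841/70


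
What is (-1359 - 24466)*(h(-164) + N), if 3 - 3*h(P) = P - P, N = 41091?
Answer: -1061200900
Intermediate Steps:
h(P) = 1 (h(P) = 1 - (P - P)/3 = 1 - ⅓*0 = 1 + 0 = 1)
(-1359 - 24466)*(h(-164) + N) = (-1359 - 24466)*(1 + 41091) = -25825*41092 = -1061200900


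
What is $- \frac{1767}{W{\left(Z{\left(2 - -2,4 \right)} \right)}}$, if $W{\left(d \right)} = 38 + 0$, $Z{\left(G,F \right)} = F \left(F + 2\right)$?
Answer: $- \frac{93}{2} \approx -46.5$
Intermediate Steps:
$Z{\left(G,F \right)} = F \left(2 + F\right)$
$W{\left(d \right)} = 38$
$- \frac{1767}{W{\left(Z{\left(2 - -2,4 \right)} \right)}} = - \frac{1767}{38} = \left(-1767\right) \frac{1}{38} = - \frac{93}{2}$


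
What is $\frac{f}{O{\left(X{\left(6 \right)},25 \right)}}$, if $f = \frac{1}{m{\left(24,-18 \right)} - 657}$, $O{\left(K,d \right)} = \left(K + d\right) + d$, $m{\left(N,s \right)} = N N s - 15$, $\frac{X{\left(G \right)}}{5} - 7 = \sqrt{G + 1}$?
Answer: $- \frac{17}{15566400} + \frac{\sqrt{7}}{15566400} \approx -9.2213 \cdot 10^{-7}$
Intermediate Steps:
$X{\left(G \right)} = 35 + 5 \sqrt{1 + G}$ ($X{\left(G \right)} = 35 + 5 \sqrt{G + 1} = 35 + 5 \sqrt{1 + G}$)
$m{\left(N,s \right)} = -15 + s N^{2}$ ($m{\left(N,s \right)} = N^{2} s - 15 = s N^{2} - 15 = -15 + s N^{2}$)
$O{\left(K,d \right)} = K + 2 d$
$f = - \frac{1}{11040}$ ($f = \frac{1}{\left(-15 - 18 \cdot 24^{2}\right) - 657} = \frac{1}{\left(-15 - 10368\right) - 657} = \frac{1}{-10383 - 657} = \frac{1}{-11040} = - \frac{1}{11040} \approx -9.058 \cdot 10^{-5}$)
$\frac{f}{O{\left(X{\left(6 \right)},25 \right)}} = - \frac{1}{11040 \left(\left(35 + 5 \sqrt{1 + 6}\right) + 2 \cdot 25\right)} = - \frac{1}{11040 \left(\left(35 + 5 \sqrt{7}\right) + 50\right)} = - \frac{1}{11040 \left(85 + 5 \sqrt{7}\right)}$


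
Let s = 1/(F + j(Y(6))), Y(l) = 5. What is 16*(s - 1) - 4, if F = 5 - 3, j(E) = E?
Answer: -124/7 ≈ -17.714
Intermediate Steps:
F = 2
s = ⅐ (s = 1/(2 + 5) = 1/7 = ⅐ ≈ 0.14286)
16*(s - 1) - 4 = 16*(⅐ - 1) - 4 = 16*(-6/7) - 4 = -96/7 - 4 = -124/7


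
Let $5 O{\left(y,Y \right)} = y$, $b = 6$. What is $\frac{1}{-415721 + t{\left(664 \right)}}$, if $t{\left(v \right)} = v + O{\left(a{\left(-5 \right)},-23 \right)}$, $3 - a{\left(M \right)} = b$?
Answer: $- \frac{5}{2075288} \approx -2.4093 \cdot 10^{-6}$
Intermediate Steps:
$a{\left(M \right)} = -3$ ($a{\left(M \right)} = 3 - 6 = -3$)
$O{\left(y,Y \right)} = \frac{y}{5}$
$t{\left(v \right)} = - \frac{3}{5} + v$ ($t{\left(v \right)} = v + \frac{1}{5} \left(-3\right) = v - \frac{3}{5} = - \frac{3}{5} + v$)
$\frac{1}{-415721 + t{\left(664 \right)}} = \frac{1}{-415721 + \left(- \frac{3}{5} + 664\right)} = \frac{1}{-415721 + \frac{3317}{5}} = \frac{1}{- \frac{2075288}{5}} = - \frac{5}{2075288}$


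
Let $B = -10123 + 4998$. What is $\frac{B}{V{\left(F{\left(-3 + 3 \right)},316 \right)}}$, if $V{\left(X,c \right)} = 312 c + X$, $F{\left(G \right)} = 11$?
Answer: $- \frac{5125}{98603} \approx -0.051976$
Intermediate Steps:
$V{\left(X,c \right)} = X + 312 c$
$B = -5125$
$\frac{B}{V{\left(F{\left(-3 + 3 \right)},316 \right)}} = - \frac{5125}{11 + 312 \cdot 316} = - \frac{5125}{11 + 98592} = - \frac{5125}{98603}$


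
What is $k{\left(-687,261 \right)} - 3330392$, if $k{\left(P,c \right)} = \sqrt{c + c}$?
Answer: $-3330392 + 3 \sqrt{58} \approx -3.3304 \cdot 10^{6}$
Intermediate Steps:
$k{\left(P,c \right)} = \sqrt{2} \sqrt{c}$ ($k{\left(P,c \right)} = \sqrt{2 c} = \sqrt{2} \sqrt{c}$)
$k{\left(-687,261 \right)} - 3330392 = \sqrt{2} \sqrt{261} - 3330392 = \sqrt{2} \cdot 3 \sqrt{29} - 3330392 = 3 \sqrt{58} - 3330392 = -3330392 + 3 \sqrt{58}$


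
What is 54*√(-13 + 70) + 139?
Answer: 139 + 54*√57 ≈ 546.69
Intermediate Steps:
54*√(-13 + 70) + 139 = 54*√57 + 139 = 139 + 54*√57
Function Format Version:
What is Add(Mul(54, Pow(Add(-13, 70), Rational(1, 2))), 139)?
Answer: Add(139, Mul(54, Pow(57, Rational(1, 2)))) ≈ 546.69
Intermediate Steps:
Add(Mul(54, Pow(Add(-13, 70), Rational(1, 2))), 139) = Add(Mul(54, Pow(57, Rational(1, 2))), 139) = Add(139, Mul(54, Pow(57, Rational(1, 2))))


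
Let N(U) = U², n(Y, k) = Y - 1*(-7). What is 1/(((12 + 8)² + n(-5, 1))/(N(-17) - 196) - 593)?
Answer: -31/18249 ≈ -0.0016987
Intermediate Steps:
n(Y, k) = 7 + Y (n(Y, k) = Y + 7 = 7 + Y)
1/(((12 + 8)² + n(-5, 1))/(N(-17) - 196) - 593) = 1/(((12 + 8)² + (7 - 5))/((-17)² - 196) - 593) = 1/((20² + 2)/(289 - 196) - 593) = 1/((400 + 2)/93 - 593) = 1/(402*(1/93) - 593) = 1/(134/31 - 593) = 1/(-18249/31) = -31/18249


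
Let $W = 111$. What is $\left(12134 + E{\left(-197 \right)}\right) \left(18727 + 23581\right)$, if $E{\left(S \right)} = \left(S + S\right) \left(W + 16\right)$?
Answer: $-1603642432$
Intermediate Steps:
$E{\left(S \right)} = 254 S$ ($E{\left(S \right)} = \left(S + S\right) \left(111 + 16\right) = 2 S 127 = 254 S$)
$\left(12134 + E{\left(-197 \right)}\right) \left(18727 + 23581\right) = \left(12134 + 254 \left(-197\right)\right) \left(18727 + 23581\right) = \left(12134 - 50038\right) 42308 = \left(-37904\right) 42308 = -1603642432$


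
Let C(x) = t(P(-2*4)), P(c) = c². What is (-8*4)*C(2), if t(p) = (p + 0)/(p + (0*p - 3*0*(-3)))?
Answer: -32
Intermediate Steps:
t(p) = 1 (t(p) = p/(p + (0 + 0*(-3))) = p/(p + (0 + 0)) = p/(p + 0) = p/p = 1)
C(x) = 1
(-8*4)*C(2) = -8*4*1 = -32*1 = -32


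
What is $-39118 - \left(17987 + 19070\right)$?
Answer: $-76175$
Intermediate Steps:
$-39118 - \left(17987 + 19070\right) = -39118 - 37057 = -76175$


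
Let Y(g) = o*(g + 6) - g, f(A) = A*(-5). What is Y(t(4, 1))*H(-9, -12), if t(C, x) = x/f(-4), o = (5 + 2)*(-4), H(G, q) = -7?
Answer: 23723/20 ≈ 1186.2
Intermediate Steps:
f(A) = -5*A
o = -28 (o = 7*(-4) = -28)
t(C, x) = x/20 (t(C, x) = x/((-5*(-4))) = x/20)
Y(g) = -168 - 29*g (Y(g) = -28*(g + 6) - g = -28*(6 + g) - g = (-168 - 28*g) - g = -168 - 29*g)
Y(t(4, 1))*H(-9, -12) = (-168 - 29/20)*(-7) = -3389/20*(-7) = 23723/20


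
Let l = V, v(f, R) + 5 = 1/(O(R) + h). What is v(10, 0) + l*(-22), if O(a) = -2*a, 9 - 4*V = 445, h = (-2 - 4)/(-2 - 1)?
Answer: 4787/2 ≈ 2393.5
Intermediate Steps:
h = 2 (h = -6/(-3) = -6*(-1/3) = 2)
V = -109 (V = 9/4 - 1/4*445 = 9/4 - 445/4 = -109)
v(f, R) = -5 + 1/(2 - 2*R) (v(f, R) = -5 + 1/(-2*R + 2) = -5 + 1/(2 - 2*R))
l = -109
v(10, 0) + l*(-22) = (9 - 10*0)/(2*(-1 + 0)) - 109*(-22) = (1/2)*(9 + 0)/(-1) + 2398 = (1/2)*(-1)*9 + 2398 = -9/2 + 2398 = 4787/2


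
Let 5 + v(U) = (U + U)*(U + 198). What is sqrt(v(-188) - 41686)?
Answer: I*sqrt(45451) ≈ 213.19*I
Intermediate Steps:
v(U) = -5 + 2*U*(198 + U) (v(U) = -5 + (U + U)*(U + 198) = -5 + (2*U)*(198 + U) = -5 + 2*U*(198 + U))
sqrt(v(-188) - 41686) = sqrt((-5 + 2*(-188)**2 + 396*(-188)) - 41686) = sqrt((-5 + 2*35344 - 74448) - 41686) = sqrt((-5 + 70688 - 74448) - 41686) = sqrt(-3765 - 41686) = sqrt(-45451) = I*sqrt(45451)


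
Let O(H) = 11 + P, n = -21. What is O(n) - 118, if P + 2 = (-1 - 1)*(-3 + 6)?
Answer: -115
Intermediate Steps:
P = -8 (P = -2 + (-1 - 1)*(-3 + 6) = -2 - 2*3 = -2 - 6 = -8)
O(H) = 3 (O(H) = 11 - 8 = 3)
O(n) - 118 = 3 - 118 = -115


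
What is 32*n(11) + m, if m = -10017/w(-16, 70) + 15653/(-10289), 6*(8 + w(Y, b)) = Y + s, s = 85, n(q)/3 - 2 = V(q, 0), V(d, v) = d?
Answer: -16622099/10289 ≈ -1615.5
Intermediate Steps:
n(q) = 6 + 3*q
w(Y, b) = 37/6 + Y/6 (w(Y, b) = -8 + (Y + 85)/6 = -8 + (85 + Y)/6 = -8 + (85/6 + Y/6) = 37/6 + Y/6)
m = -29462771/10289 (m = -10017/(37/6 + (⅙)*(-16)) + 15653/(-10289) = -10017/(37/6 - 8/3) + 15653*(-1/10289) = -10017/7/2 - 15653/10289 = -10017*2/7 - 15653/10289 = -2862 - 15653/10289 = -29462771/10289 ≈ -2863.5)
32*n(11) + m = 32*(6 + 3*11) - 29462771/10289 = 32*(6 + 33) - 29462771/10289 = 32*39 - 29462771/10289 = 1248 - 29462771/10289 = -16622099/10289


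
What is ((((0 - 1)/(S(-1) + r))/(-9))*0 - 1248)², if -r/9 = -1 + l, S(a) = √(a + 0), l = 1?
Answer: 1557504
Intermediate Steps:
S(a) = √a
r = 0 (r = -9*(-1 + 1) = -9*0 = 0)
((((0 - 1)/(S(-1) + r))/(-9))*0 - 1248)² = ((((0 - 1)/(√(-1) + 0))/(-9))*0 - 1248)² = ((-1/(I + 0)*(-⅑))*0 - 1248)² = ((-1/I*(-⅑))*0 - 1248)² = ((-(-1)*I*(-⅑))*0 - 1248)² = ((I*(-⅑))*0 - 1248)² = (-I/9*0 - 1248)² = (0 - 1248)² = (-1248)² = 1557504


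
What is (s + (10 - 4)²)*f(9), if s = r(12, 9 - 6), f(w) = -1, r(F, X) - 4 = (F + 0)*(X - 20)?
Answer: 164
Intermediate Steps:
r(F, X) = 4 + F*(-20 + X) (r(F, X) = 4 + (F + 0)*(X - 20) = 4 + F*(-20 + X))
s = -200 (s = 4 - 20*12 + 12*(9 - 6) = 4 - 240 + 12*3 = 4 - 240 + 36 = -200)
(s + (10 - 4)²)*f(9) = (-200 + (10 - 4)²)*(-1) = (-200 + 6²)*(-1) = (-200 + 36)*(-1) = -164*(-1) = 164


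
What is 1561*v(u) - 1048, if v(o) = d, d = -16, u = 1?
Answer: -26024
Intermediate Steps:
v(o) = -16
1561*v(u) - 1048 = 1561*(-16) - 1048 = -24976 - 1048 = -26024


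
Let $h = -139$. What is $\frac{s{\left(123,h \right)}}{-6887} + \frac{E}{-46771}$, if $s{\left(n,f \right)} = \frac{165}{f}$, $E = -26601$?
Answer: $\frac{25472668308}{44773550903} \approx 0.56892$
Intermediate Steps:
$\frac{s{\left(123,h \right)}}{-6887} + \frac{E}{-46771} = \frac{165 \frac{1}{-139}}{-6887} - \frac{26601}{-46771} = 165 \left(- \frac{1}{139}\right) \left(- \frac{1}{6887}\right) - - \frac{26601}{46771} = \left(- \frac{165}{139}\right) \left(- \frac{1}{6887}\right) + \frac{26601}{46771} = \frac{165}{957293} + \frac{26601}{46771} = \frac{25472668308}{44773550903}$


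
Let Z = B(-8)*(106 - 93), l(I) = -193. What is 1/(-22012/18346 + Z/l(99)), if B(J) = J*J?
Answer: -1770389/9756094 ≈ -0.18146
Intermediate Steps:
B(J) = J²
Z = 832 (Z = (-8)²*(106 - 93) = 64*13 = 832)
1/(-22012/18346 + Z/l(99)) = 1/(-22012/18346 + 832/(-193)) = 1/(-22012*1/18346 + 832*(-1/193)) = 1/(-11006/9173 - 832/193) = 1/(-9756094/1770389) = -1770389/9756094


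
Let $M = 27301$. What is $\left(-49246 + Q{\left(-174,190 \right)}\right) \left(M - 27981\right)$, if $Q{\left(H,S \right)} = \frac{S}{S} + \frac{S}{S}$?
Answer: $33485920$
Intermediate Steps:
$Q{\left(H,S \right)} = 2$ ($Q{\left(H,S \right)} = 1 + 1 = 2$)
$\left(-49246 + Q{\left(-174,190 \right)}\right) \left(M - 27981\right) = \left(-49246 + 2\right) \left(27301 - 27981\right) = \left(-49244\right) \left(-680\right) = 33485920$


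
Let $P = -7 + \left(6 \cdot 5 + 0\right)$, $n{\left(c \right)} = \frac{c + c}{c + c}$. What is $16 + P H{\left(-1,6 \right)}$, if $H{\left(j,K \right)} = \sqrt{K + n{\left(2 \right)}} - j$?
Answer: $39 + 23 \sqrt{7} \approx 99.852$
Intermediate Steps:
$n{\left(c \right)} = 1$ ($n{\left(c \right)} = \frac{2 c}{2 c} = 2 c \frac{1}{2 c} = 1$)
$H{\left(j,K \right)} = \sqrt{1 + K} - j$ ($H{\left(j,K \right)} = \sqrt{K + 1} - j = \sqrt{1 + K} - j$)
$P = 23$ ($P = -7 + \left(30 + 0\right) = -7 + 30 = 23$)
$16 + P H{\left(-1,6 \right)} = 16 + 23 \left(\sqrt{1 + 6} - -1\right) = 16 + 23 \left(\sqrt{7} + 1\right) = 16 + 23 \left(1 + \sqrt{7}\right) = 16 + \left(23 + 23 \sqrt{7}\right) = 39 + 23 \sqrt{7}$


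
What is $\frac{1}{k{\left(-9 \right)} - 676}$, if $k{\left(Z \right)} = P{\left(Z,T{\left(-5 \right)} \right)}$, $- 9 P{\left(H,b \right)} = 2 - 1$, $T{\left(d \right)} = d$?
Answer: $- \frac{9}{6085} \approx -0.001479$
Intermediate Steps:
$P{\left(H,b \right)} = - \frac{1}{9}$ ($P{\left(H,b \right)} = - \frac{2 - 1}{9} = \left(- \frac{1}{9}\right) 1 = - \frac{1}{9}$)
$k{\left(Z \right)} = - \frac{1}{9}$
$\frac{1}{k{\left(-9 \right)} - 676} = \frac{1}{- \frac{1}{9} - 676} = \frac{1}{- \frac{6085}{9}} = - \frac{9}{6085}$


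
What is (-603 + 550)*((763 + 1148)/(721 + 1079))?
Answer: -33761/600 ≈ -56.268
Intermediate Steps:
(-603 + 550)*((763 + 1148)/(721 + 1079)) = -101283/1800 = -53*637/600 = -33761/600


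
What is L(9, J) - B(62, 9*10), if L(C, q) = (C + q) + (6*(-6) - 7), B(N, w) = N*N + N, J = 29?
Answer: -3911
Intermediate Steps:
B(N, w) = N + N**2 (B(N, w) = N**2 + N = N + N**2)
L(C, q) = -43 + C + q (L(C, q) = (C + q) + (-36 - 7) = (C + q) - 43 = -43 + C + q)
L(9, J) - B(62, 9*10) = (-43 + 9 + 29) - 62*(1 + 62) = -5 - 62*63 = -5 - 1*3906 = -5 - 3906 = -3911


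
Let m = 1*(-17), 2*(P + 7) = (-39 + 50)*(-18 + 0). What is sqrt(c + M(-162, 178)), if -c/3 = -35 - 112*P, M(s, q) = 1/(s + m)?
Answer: I*sqrt(1137808130)/179 ≈ 188.44*I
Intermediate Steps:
P = -106 (P = -7 + ((-39 + 50)*(-18 + 0))/2 = -7 + (11*(-18))/2 = -7 + (1/2)*(-198) = -7 - 99 = -106)
m = -17
M(s, q) = 1/(-17 + s) (M(s, q) = 1/(s - 17) = 1/(-17 + s))
c = -35511 (c = -3*(-35 - 112*(-106)) = -3*(-35 + 11872) = -3*11837 = -35511)
sqrt(c + M(-162, 178)) = sqrt(-35511 + 1/(-17 - 162)) = sqrt(-35511 + 1/(-179)) = sqrt(-35511 - 1/179) = sqrt(-6356470/179) = I*sqrt(1137808130)/179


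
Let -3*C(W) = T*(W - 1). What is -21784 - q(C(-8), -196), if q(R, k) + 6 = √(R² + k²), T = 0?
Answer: -21974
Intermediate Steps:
C(W) = 0 (C(W) = -0*(W - 1) = -0*(-1 + W) = -⅓*0 = 0)
q(R, k) = -6 + √(R² + k²)
-21784 - q(C(-8), -196) = -21784 - (-6 + √(0² + (-196)²)) = -21784 - (-6 + √(0 + 38416)) = -21784 - (-6 + √38416) = -21784 - (-6 + 196) = -21784 - 1*190 = -21784 - 190 = -21974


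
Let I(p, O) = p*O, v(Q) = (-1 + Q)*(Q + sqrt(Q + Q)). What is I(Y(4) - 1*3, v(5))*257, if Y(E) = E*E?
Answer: 66820 + 13364*sqrt(10) ≈ 1.0908e+5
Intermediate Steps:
Y(E) = E**2
v(Q) = (-1 + Q)*(Q + sqrt(2)*sqrt(Q)) (v(Q) = (-1 + Q)*(Q + sqrt(2*Q)) = (-1 + Q)*(Q + sqrt(2)*sqrt(Q)))
I(p, O) = O*p
I(Y(4) - 1*3, v(5))*257 = ((5**2 - 1*5 + sqrt(2)*5**(3/2) - sqrt(2)*sqrt(5))*(4**2 - 1*3))*257 = ((25 - 5 + sqrt(2)*(5*sqrt(5)) - sqrt(10))*(16 - 3))*257 = ((25 - 5 + 5*sqrt(10) - sqrt(10))*13)*257 = ((20 + 4*sqrt(10))*13)*257 = (260 + 52*sqrt(10))*257 = 66820 + 13364*sqrt(10)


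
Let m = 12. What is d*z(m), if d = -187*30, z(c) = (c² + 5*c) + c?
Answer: -1211760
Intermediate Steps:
z(c) = c² + 6*c
d = -5610
d*z(m) = -67320*(6 + 12) = -67320*18 = -5610*216 = -1211760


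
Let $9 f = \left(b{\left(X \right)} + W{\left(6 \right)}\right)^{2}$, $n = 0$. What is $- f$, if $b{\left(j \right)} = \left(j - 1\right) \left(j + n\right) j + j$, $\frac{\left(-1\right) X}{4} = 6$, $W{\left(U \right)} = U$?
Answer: $-23097636$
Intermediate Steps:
$X = -24$ ($X = \left(-4\right) 6 = -24$)
$b{\left(j \right)} = j + j^{2} \left(-1 + j\right)$ ($b{\left(j \right)} = \left(j - 1\right) \left(j + 0\right) j + j = \left(-1 + j\right) j j + j = j \left(-1 + j\right) j + j = j^{2} \left(-1 + j\right) + j = j + j^{2} \left(-1 + j\right)$)
$f = 23097636$ ($f = \frac{\left(- 24 \left(1 + \left(-24\right)^{2} - -24\right) + 6\right)^{2}}{9} = \frac{\left(- 24 \left(1 + 576 + 24\right) + 6\right)^{2}}{9} = \frac{\left(\left(-24\right) 601 + 6\right)^{2}}{9} = \frac{\left(-14424 + 6\right)^{2}}{9} = \frac{\left(-14418\right)^{2}}{9} = \frac{1}{9} \cdot 207878724 = 23097636$)
$- f = \left(-1\right) 23097636 = -23097636$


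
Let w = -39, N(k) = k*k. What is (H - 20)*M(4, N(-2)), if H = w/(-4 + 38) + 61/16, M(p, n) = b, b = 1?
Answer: -4715/272 ≈ -17.335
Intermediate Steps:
N(k) = k²
M(p, n) = 1
H = 725/272 (H = -39/(-4 + 38) + 61/16 = -39/34 + 61*(1/16) = -39*1/34 + 61/16 = -39/34 + 61/16 = 725/272 ≈ 2.6654)
(H - 20)*M(4, N(-2)) = (725/272 - 20)*1 = -4715/272*1 = -4715/272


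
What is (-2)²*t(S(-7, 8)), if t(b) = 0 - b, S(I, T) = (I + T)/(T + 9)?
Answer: -4/17 ≈ -0.23529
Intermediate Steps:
S(I, T) = (I + T)/(9 + T)
t(b) = -b
(-2)²*t(S(-7, 8)) = (-2)²*(-(-7 + 8)/(9 + 8)) = 4*(-1/17) = -4/17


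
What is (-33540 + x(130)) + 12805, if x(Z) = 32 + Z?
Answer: -20573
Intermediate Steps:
(-33540 + x(130)) + 12805 = (-33540 + (32 + 130)) + 12805 = (-33540 + 162) + 12805 = -33378 + 12805 = -20573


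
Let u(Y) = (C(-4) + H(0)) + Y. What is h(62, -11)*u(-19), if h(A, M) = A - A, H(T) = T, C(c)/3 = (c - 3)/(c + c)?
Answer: 0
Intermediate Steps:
C(c) = 3*(-3 + c)/(2*c) (C(c) = 3*((c - 3)/(c + c)) = 3*((-3 + c)/((2*c))) = 3*((-3 + c)*(1/(2*c))) = 3*((-3 + c)/(2*c)) = 3*(-3 + c)/(2*c))
h(A, M) = 0
u(Y) = 21/8 + Y (u(Y) = ((3/2)*(-3 - 4)/(-4) + 0) + Y = ((3/2)*(-¼)*(-7) + 0) + Y = (21/8 + 0) + Y = 21/8 + Y)
h(62, -11)*u(-19) = 0*(21/8 - 19) = 0*(-131/8) = 0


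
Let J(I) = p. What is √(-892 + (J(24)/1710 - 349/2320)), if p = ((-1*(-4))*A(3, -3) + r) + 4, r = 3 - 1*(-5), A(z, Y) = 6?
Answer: I*√108340548565/11020 ≈ 29.869*I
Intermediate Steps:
r = 8 (r = 3 + 5 = 8)
p = 36 (p = (-1*(-4)*6 + 8) + 4 = (4*6 + 8) + 4 = (24 + 8) + 4 = 32 + 4 = 36)
J(I) = 36
√(-892 + (J(24)/1710 - 349/2320)) = √(-892 + (36/1710 - 349/2320)) = √(-892 + (36*(1/1710) - 349*1/2320)) = √(-892 + (2/95 - 349/2320)) = √(-892 - 5703/44080) = √(-39325063/44080) = I*√108340548565/11020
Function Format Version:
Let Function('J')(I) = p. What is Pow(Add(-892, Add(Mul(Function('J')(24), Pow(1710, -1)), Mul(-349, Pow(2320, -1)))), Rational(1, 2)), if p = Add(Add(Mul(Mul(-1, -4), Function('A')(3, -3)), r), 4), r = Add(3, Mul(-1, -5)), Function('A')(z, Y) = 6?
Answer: Mul(Rational(1, 11020), I, Pow(108340548565, Rational(1, 2))) ≈ Mul(29.869, I)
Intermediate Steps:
r = 8 (r = Add(3, 5) = 8)
p = 36 (p = Add(Add(Mul(Mul(-1, -4), 6), 8), 4) = Add(Add(Mul(4, 6), 8), 4) = Add(Add(24, 8), 4) = Add(32, 4) = 36)
Function('J')(I) = 36
Pow(Add(-892, Add(Mul(Function('J')(24), Pow(1710, -1)), Mul(-349, Pow(2320, -1)))), Rational(1, 2)) = Pow(Add(-892, Add(Mul(36, Pow(1710, -1)), Mul(-349, Pow(2320, -1)))), Rational(1, 2)) = Pow(Add(-892, Add(Mul(36, Rational(1, 1710)), Mul(-349, Rational(1, 2320)))), Rational(1, 2)) = Pow(Add(-892, Add(Rational(2, 95), Rational(-349, 2320))), Rational(1, 2)) = Pow(Add(-892, Rational(-5703, 44080)), Rational(1, 2)) = Pow(Rational(-39325063, 44080), Rational(1, 2)) = Mul(Rational(1, 11020), I, Pow(108340548565, Rational(1, 2)))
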